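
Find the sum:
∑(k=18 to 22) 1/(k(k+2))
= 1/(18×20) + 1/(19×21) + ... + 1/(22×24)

Partial fractions: 1/(k(k+2)) = (1/2)[1/k - 1/(k+2)]
Telescoping leaves the first two and last two terms:
= (1/2)[1/18 + 1/19 - 1/23 - 1/24]
= 725/62928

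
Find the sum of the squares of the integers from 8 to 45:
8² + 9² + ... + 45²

Use ∑_{k=1}^{n} k² = n(n+1)(2n+1)/6, then subtract the first 7 terms.
∑_{k=1}^{45} k² = 45×46×91/6 = 31395
∑_{k=1}^{7} k² = 7×8×15/6 = 140
∑_{k=8}^{45} k² = 31395 - 140 = 31255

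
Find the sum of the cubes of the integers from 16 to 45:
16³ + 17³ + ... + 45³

Use ∑_{k=1}^{n} k³ = [n(n+1)/2]², then subtract the first 15 terms.
∑_{k=1}^{45} k³ = [45×46/2]² = 1035² = 1071225
∑_{k=1}^{15} k³ = [15×16/2]² = 120² = 14400
∑_{k=16}^{45} k³ = 1071225 - 14400 = 1056825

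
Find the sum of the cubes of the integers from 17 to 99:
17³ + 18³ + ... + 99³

Use ∑_{k=1}^{n} k³ = [n(n+1)/2]², then subtract the first 16 terms.
∑_{k=1}^{99} k³ = [99×100/2]² = 4950² = 24502500
∑_{k=1}^{16} k³ = [16×17/2]² = 136² = 18496
∑_{k=17}^{99} k³ = 24502500 - 18496 = 24484004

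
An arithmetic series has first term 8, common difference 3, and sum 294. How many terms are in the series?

Using S = n/2 × [2a + (n-1)d]
294 = n/2 × [2(8) + (n-1)(3)]
294 = n/2 × [16 + 3n - 3]
588 = n × [13 + 3n]
3n² + (13)n - 588 = 0
Discriminant: Δ = (13)² - 4(3)(-588) = 169 + 7056 = 7225
√Δ = 85
n = [-(13) + √Δ] / (2·3) = (-13 + 85) / 6 = 72 / 6 = 12
(The negative root is discarded since n must be a positive integer.)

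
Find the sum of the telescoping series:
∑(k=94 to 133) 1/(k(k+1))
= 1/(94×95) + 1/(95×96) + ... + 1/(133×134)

Partial fractions: 1/(k(k+1)) = 1/k - 1/(k+1)
The series telescopes:
= (1/94 - 1/95) + (1/95 - 1/96) + ... + (1/133 - 1/134)
= 1/94 - 1/134
= 10/3149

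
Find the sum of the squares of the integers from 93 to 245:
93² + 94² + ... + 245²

Use ∑_{k=1}^{n} k² = n(n+1)(2n+1)/6, then subtract the first 92 terms.
∑_{k=1}^{245} k² = 245×246×491/6 = 4932095
∑_{k=1}^{92} k² = 92×93×185/6 = 263810
∑_{k=93}^{245} k² = 4932095 - 263810 = 4668285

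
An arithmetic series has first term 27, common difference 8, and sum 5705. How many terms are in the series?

Using S = n/2 × [2a + (n-1)d]
5705 = n/2 × [2(27) + (n-1)(8)]
5705 = n/2 × [54 + 8n - 8]
11410 = n × [46 + 8n]
8n² + (46)n - 11410 = 0
Discriminant: Δ = (46)² - 4(8)(-11410) = 2116 + 365120 = 367236
√Δ = 606
n = [-(46) + √Δ] / (2·8) = (-46 + 606) / 16 = 560 / 16 = 35
(The negative root is discarded since n must be a positive integer.)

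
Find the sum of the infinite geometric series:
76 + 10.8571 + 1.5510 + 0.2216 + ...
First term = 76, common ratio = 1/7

For |r| < 1, S = a / (1 - r)
S = 76 / (1 - (1/7))
S = 76 / (6/7)
S = 266/3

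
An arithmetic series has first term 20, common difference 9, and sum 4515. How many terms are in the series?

Using S = n/2 × [2a + (n-1)d]
4515 = n/2 × [2(20) + (n-1)(9)]
4515 = n/2 × [40 + 9n - 9]
9030 = n × [31 + 9n]
9n² + (31)n - 9030 = 0
Discriminant: Δ = (31)² - 4(9)(-9030) = 961 + 325080 = 326041
√Δ = 571
n = [-(31) + √Δ] / (2·9) = (-31 + 571) / 18 = 540 / 18 = 30
(The negative root is discarded since n must be a positive integer.)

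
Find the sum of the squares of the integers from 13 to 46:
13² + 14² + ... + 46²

Use ∑_{k=1}^{n} k² = n(n+1)(2n+1)/6, then subtract the first 12 terms.
∑_{k=1}^{46} k² = 46×47×93/6 = 33511
∑_{k=1}^{12} k² = 12×13×25/6 = 650
∑_{k=13}^{46} k² = 33511 - 650 = 32861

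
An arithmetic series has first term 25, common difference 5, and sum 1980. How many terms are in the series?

Using S = n/2 × [2a + (n-1)d]
1980 = n/2 × [2(25) + (n-1)(5)]
1980 = n/2 × [50 + 5n - 5]
3960 = n × [45 + 5n]
5n² + (45)n - 3960 = 0
Discriminant: Δ = (45)² - 4(5)(-3960) = 2025 + 79200 = 81225
√Δ = 285
n = [-(45) + √Δ] / (2·5) = (-45 + 285) / 10 = 240 / 10 = 24
(The negative root is discarded since n must be a positive integer.)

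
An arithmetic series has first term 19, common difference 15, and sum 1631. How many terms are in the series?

Using S = n/2 × [2a + (n-1)d]
1631 = n/2 × [2(19) + (n-1)(15)]
1631 = n/2 × [38 + 15n - 15]
3262 = n × [23 + 15n]
15n² + (23)n - 3262 = 0
Discriminant: Δ = (23)² - 4(15)(-3262) = 529 + 195720 = 196249
√Δ = 443
n = [-(23) + √Δ] / (2·15) = (-23 + 443) / 30 = 420 / 30 = 14
(The negative root is discarded since n must be a positive integer.)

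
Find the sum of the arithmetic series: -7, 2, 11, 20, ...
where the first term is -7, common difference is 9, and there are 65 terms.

Sₙ = n/2 × (first + last)
Last term = a + (n-1)d = -7 + (65-1)×9 = 569
S_65 = 65/2 × (-7 + 569)
S_65 = 65/2 × 562 = 18265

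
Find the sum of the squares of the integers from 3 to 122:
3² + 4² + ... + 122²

Use ∑_{k=1}^{n} k² = n(n+1)(2n+1)/6, then subtract the first 2 terms.
∑_{k=1}^{122} k² = 122×123×245/6 = 612745
∑_{k=1}^{2} k² = 2×3×5/6 = 5
∑_{k=3}^{122} k² = 612745 - 5 = 612740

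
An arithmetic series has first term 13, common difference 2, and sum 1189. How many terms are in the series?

Using S = n/2 × [2a + (n-1)d]
1189 = n/2 × [2(13) + (n-1)(2)]
1189 = n/2 × [26 + 2n - 2]
2378 = n × [24 + 2n]
2n² + (24)n - 2378 = 0
Discriminant: Δ = (24)² - 4(2)(-2378) = 576 + 19024 = 19600
√Δ = 140
n = [-(24) + √Δ] / (2·2) = (-24 + 140) / 4 = 116 / 4 = 29
(The negative root is discarded since n must be a positive integer.)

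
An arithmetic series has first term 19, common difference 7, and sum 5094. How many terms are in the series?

Using S = n/2 × [2a + (n-1)d]
5094 = n/2 × [2(19) + (n-1)(7)]
5094 = n/2 × [38 + 7n - 7]
10188 = n × [31 + 7n]
7n² + (31)n - 10188 = 0
Discriminant: Δ = (31)² - 4(7)(-10188) = 961 + 285264 = 286225
√Δ = 535
n = [-(31) + √Δ] / (2·7) = (-31 + 535) / 14 = 504 / 14 = 36
(The negative root is discarded since n must be a positive integer.)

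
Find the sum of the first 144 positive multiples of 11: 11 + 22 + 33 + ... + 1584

Factor out 11: = 11(1 + 2 + ... + 144) = 11 × n(n+1)/2
= 11 × 144×145/2
= 11 × 10440
= 114840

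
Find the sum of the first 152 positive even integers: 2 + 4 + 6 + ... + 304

Sum of first n even numbers = n(n+1)
= 152×153
= 23256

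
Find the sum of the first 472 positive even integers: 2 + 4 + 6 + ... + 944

Sum of first n even numbers = n(n+1)
= 472×473
= 223256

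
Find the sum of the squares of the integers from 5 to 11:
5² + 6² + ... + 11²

Use ∑_{k=1}^{n} k² = n(n+1)(2n+1)/6, then subtract the first 4 terms.
∑_{k=1}^{11} k² = 11×12×23/6 = 506
∑_{k=1}^{4} k² = 4×5×9/6 = 30
∑_{k=5}^{11} k² = 506 - 30 = 476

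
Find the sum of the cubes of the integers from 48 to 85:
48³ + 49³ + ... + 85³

Use ∑_{k=1}^{n} k³ = [n(n+1)/2]², then subtract the first 47 terms.
∑_{k=1}^{85} k³ = [85×86/2]² = 3655² = 13359025
∑_{k=1}^{47} k³ = [47×48/2]² = 1128² = 1272384
∑_{k=48}^{85} k³ = 13359025 - 1272384 = 12086641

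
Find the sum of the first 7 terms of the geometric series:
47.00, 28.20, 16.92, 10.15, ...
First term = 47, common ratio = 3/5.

Sₙ = a(1 - rⁿ) / (1 - r)
S_7 = 47(1 - (3/5)^7) / (1 - (3/5))
S_7 = 47(1 - (2187/78125)) / (2/5)
S_7 = 1784543/15625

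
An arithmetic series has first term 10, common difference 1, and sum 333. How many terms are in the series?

Using S = n/2 × [2a + (n-1)d]
333 = n/2 × [2(10) + (n-1)(1)]
333 = n/2 × [20 + 1n - 1]
666 = n × [19 + 1n]
1n² + (19)n - 666 = 0
Discriminant: Δ = (19)² - 4(1)(-666) = 361 + 2664 = 3025
√Δ = 55
n = [-(19) + √Δ] / (2·1) = (-19 + 55) / 2 = 36 / 2 = 18
(The negative root is discarded since n must be a positive integer.)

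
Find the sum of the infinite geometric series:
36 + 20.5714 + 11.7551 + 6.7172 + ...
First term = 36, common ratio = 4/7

For |r| < 1, S = a / (1 - r)
S = 36 / (1 - (4/7))
S = 36 / (3/7)
S = 84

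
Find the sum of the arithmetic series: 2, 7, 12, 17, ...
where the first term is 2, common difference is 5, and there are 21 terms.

Sₙ = n/2 × (first + last)
Last term = a + (n-1)d = 2 + (21-1)×5 = 102
S_21 = 21/2 × (2 + 102)
S_21 = 21/2 × 104 = 1092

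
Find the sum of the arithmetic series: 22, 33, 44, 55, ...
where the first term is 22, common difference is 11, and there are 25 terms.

Sₙ = n/2 × (first + last)
Last term = a + (n-1)d = 22 + (25-1)×11 = 286
S_25 = 25/2 × (22 + 286)
S_25 = 25/2 × 308 = 3850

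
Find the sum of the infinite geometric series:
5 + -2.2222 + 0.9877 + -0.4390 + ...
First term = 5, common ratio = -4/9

For |r| < 1, S = a / (1 - r)
S = 5 / (1 - (-4/9))
S = 5 / (13/9)
S = 45/13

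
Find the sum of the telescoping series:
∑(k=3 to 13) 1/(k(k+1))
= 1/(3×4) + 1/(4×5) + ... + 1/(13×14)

Partial fractions: 1/(k(k+1)) = 1/k - 1/(k+1)
The series telescopes:
= (1/3 - 1/4) + (1/4 - 1/5) + ... + (1/13 - 1/14)
= 1/3 - 1/14
= 11/42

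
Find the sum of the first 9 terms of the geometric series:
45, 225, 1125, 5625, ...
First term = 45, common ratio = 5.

Sₙ = a(1 - rⁿ) / (1 - r)
S_9 = 45(1 - 5^9) / (1 - 5)
S_9 = 45(1 - 1953125) / (-4)
S_9 = 21972645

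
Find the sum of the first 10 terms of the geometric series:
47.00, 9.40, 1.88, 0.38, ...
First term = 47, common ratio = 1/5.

Sₙ = a(1 - rⁿ) / (1 - r)
S_10 = 47(1 - (1/5)^10) / (1 - (1/5))
S_10 = 47(1 - (1/9765625)) / (4/5)
S_10 = 114746082/1953125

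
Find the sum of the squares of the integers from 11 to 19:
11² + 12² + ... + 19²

Use ∑_{k=1}^{n} k² = n(n+1)(2n+1)/6, then subtract the first 10 terms.
∑_{k=1}^{19} k² = 19×20×39/6 = 2470
∑_{k=1}^{10} k² = 10×11×21/6 = 385
∑_{k=11}^{19} k² = 2470 - 385 = 2085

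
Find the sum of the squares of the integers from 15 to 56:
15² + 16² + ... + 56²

Use ∑_{k=1}^{n} k² = n(n+1)(2n+1)/6, then subtract the first 14 terms.
∑_{k=1}^{56} k² = 56×57×113/6 = 60116
∑_{k=1}^{14} k² = 14×15×29/6 = 1015
∑_{k=15}^{56} k² = 60116 - 1015 = 59101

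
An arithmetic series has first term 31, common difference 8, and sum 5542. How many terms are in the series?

Using S = n/2 × [2a + (n-1)d]
5542 = n/2 × [2(31) + (n-1)(8)]
5542 = n/2 × [62 + 8n - 8]
11084 = n × [54 + 8n]
8n² + (54)n - 11084 = 0
Discriminant: Δ = (54)² - 4(8)(-11084) = 2916 + 354688 = 357604
√Δ = 598
n = [-(54) + √Δ] / (2·8) = (-54 + 598) / 16 = 544 / 16 = 34
(The negative root is discarded since n must be a positive integer.)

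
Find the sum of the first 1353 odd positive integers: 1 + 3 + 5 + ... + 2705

Sum of first n odd numbers = n²
= 1353²
= 1830609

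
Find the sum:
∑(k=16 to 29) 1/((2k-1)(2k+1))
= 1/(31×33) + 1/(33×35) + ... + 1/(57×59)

Partial fractions: 1/((2k-1)(2k+1)) = (1/2)[1/(2k-1) - 1/(2k+1)]
The series telescopes:
= (1/2)[1/31 - 1/59]
= 14/1829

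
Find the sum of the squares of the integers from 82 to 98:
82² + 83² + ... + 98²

Use ∑_{k=1}^{n} k² = n(n+1)(2n+1)/6, then subtract the first 81 terms.
∑_{k=1}^{98} k² = 98×99×197/6 = 318549
∑_{k=1}^{81} k² = 81×82×163/6 = 180441
∑_{k=82}^{98} k² = 318549 - 180441 = 138108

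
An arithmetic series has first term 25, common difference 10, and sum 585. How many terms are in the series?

Using S = n/2 × [2a + (n-1)d]
585 = n/2 × [2(25) + (n-1)(10)]
585 = n/2 × [50 + 10n - 10]
1170 = n × [40 + 10n]
10n² + (40)n - 1170 = 0
Discriminant: Δ = (40)² - 4(10)(-1170) = 1600 + 46800 = 48400
√Δ = 220
n = [-(40) + √Δ] / (2·10) = (-40 + 220) / 20 = 180 / 20 = 9
(The negative root is discarded since n must be a positive integer.)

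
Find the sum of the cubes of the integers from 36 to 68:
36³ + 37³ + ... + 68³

Use ∑_{k=1}^{n} k³ = [n(n+1)/2]², then subtract the first 35 terms.
∑_{k=1}^{68} k³ = [68×69/2]² = 2346² = 5503716
∑_{k=1}^{35} k³ = [35×36/2]² = 630² = 396900
∑_{k=36}^{68} k³ = 5503716 - 396900 = 5106816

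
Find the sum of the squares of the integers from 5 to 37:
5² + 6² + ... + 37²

Use ∑_{k=1}^{n} k² = n(n+1)(2n+1)/6, then subtract the first 4 terms.
∑_{k=1}^{37} k² = 37×38×75/6 = 17575
∑_{k=1}^{4} k² = 4×5×9/6 = 30
∑_{k=5}^{37} k² = 17575 - 30 = 17545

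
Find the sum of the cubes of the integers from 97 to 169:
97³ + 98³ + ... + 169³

Use ∑_{k=1}^{n} k³ = [n(n+1)/2]², then subtract the first 96 terms.
∑_{k=1}^{169} k³ = [169×170/2]² = 14365² = 206353225
∑_{k=1}^{96} k³ = [96×97/2]² = 4656² = 21678336
∑_{k=97}^{169} k³ = 206353225 - 21678336 = 184674889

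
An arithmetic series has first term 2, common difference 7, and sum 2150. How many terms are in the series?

Using S = n/2 × [2a + (n-1)d]
2150 = n/2 × [2(2) + (n-1)(7)]
2150 = n/2 × [4 + 7n - 7]
4300 = n × [-3 + 7n]
7n² + (-3)n - 4300 = 0
Discriminant: Δ = (-3)² - 4(7)(-4300) = 9 + 120400 = 120409
√Δ = 347
n = [-(-3) + √Δ] / (2·7) = (3 + 347) / 14 = 350 / 14 = 25
(The negative root is discarded since n must be a positive integer.)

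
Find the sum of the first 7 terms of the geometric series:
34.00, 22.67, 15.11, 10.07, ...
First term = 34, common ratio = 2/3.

Sₙ = a(1 - rⁿ) / (1 - r)
S_7 = 34(1 - (2/3)^7) / (1 - (2/3))
S_7 = 34(1 - (128/2187)) / (1/3)
S_7 = 70006/729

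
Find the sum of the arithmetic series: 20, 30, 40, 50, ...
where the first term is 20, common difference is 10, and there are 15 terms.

Sₙ = n/2 × (first + last)
Last term = a + (n-1)d = 20 + (15-1)×10 = 160
S_15 = 15/2 × (20 + 160)
S_15 = 15/2 × 180 = 1350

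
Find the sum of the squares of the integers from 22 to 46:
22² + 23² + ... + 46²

Use ∑_{k=1}^{n} k² = n(n+1)(2n+1)/6, then subtract the first 21 terms.
∑_{k=1}^{46} k² = 46×47×93/6 = 33511
∑_{k=1}^{21} k² = 21×22×43/6 = 3311
∑_{k=22}^{46} k² = 33511 - 3311 = 30200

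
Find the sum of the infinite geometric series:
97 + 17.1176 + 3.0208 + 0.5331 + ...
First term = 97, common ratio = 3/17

For |r| < 1, S = a / (1 - r)
S = 97 / (1 - (3/17))
S = 97 / (14/17)
S = 1649/14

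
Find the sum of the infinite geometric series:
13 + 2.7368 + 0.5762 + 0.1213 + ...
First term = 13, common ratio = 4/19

For |r| < 1, S = a / (1 - r)
S = 13 / (1 - (4/19))
S = 13 / (15/19)
S = 247/15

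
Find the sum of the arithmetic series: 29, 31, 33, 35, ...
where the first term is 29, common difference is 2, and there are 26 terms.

Sₙ = n/2 × (first + last)
Last term = a + (n-1)d = 29 + (26-1)×2 = 79
S_26 = 26/2 × (29 + 79)
S_26 = 26/2 × 108 = 1404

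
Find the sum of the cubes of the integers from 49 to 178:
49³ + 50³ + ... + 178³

Use ∑_{k=1}^{n} k³ = [n(n+1)/2]², then subtract the first 48 terms.
∑_{k=1}^{178} k³ = [178×179/2]² = 15931² = 253796761
∑_{k=1}^{48} k³ = [48×49/2]² = 1176² = 1382976
∑_{k=49}^{178} k³ = 253796761 - 1382976 = 252413785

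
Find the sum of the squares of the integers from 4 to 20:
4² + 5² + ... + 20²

Use ∑_{k=1}^{n} k² = n(n+1)(2n+1)/6, then subtract the first 3 terms.
∑_{k=1}^{20} k² = 20×21×41/6 = 2870
∑_{k=1}^{3} k² = 3×4×7/6 = 14
∑_{k=4}^{20} k² = 2870 - 14 = 2856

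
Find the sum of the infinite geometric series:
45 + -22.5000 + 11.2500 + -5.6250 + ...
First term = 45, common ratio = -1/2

For |r| < 1, S = a / (1 - r)
S = 45 / (1 - (-1/2))
S = 45 / (3/2)
S = 30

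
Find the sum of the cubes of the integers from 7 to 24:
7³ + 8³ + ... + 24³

Use ∑_{k=1}^{n} k³ = [n(n+1)/2]², then subtract the first 6 terms.
∑_{k=1}^{24} k³ = [24×25/2]² = 300² = 90000
∑_{k=1}^{6} k³ = [6×7/2]² = 21² = 441
∑_{k=7}^{24} k³ = 90000 - 441 = 89559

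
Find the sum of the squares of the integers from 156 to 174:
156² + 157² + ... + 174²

Use ∑_{k=1}^{n} k² = n(n+1)(2n+1)/6, then subtract the first 155 terms.
∑_{k=1}^{174} k² = 174×175×349/6 = 1771175
∑_{k=1}^{155} k² = 155×156×311/6 = 1253330
∑_{k=156}^{174} k² = 1771175 - 1253330 = 517845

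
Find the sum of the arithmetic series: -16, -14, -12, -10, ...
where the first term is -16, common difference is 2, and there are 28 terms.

Sₙ = n/2 × (first + last)
Last term = a + (n-1)d = -16 + (28-1)×2 = 38
S_28 = 28/2 × (-16 + 38)
S_28 = 28/2 × 22 = 308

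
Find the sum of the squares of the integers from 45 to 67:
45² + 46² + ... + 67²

Use ∑_{k=1}^{n} k² = n(n+1)(2n+1)/6, then subtract the first 44 terms.
∑_{k=1}^{67} k² = 67×68×135/6 = 102510
∑_{k=1}^{44} k² = 44×45×89/6 = 29370
∑_{k=45}^{67} k² = 102510 - 29370 = 73140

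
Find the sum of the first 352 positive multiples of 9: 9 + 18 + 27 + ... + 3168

Factor out 9: = 9(1 + 2 + ... + 352) = 9 × n(n+1)/2
= 9 × 352×353/2
= 9 × 62128
= 559152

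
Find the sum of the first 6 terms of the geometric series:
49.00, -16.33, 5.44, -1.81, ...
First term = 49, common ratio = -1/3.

Sₙ = a(1 - rⁿ) / (1 - r)
S_6 = 49(1 - (-1/3)^6) / (1 - (-1/3))
S_6 = 49(1 - (1/729)) / (4/3)
S_6 = 8918/243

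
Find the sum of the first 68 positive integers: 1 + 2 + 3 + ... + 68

Formula: ∑k = n(n+1)/2
= 68×69/2
= 4692/2
= 2346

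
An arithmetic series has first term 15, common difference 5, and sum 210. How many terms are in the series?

Using S = n/2 × [2a + (n-1)d]
210 = n/2 × [2(15) + (n-1)(5)]
210 = n/2 × [30 + 5n - 5]
420 = n × [25 + 5n]
5n² + (25)n - 420 = 0
Discriminant: Δ = (25)² - 4(5)(-420) = 625 + 8400 = 9025
√Δ = 95
n = [-(25) + √Δ] / (2·5) = (-25 + 95) / 10 = 70 / 10 = 7
(The negative root is discarded since n must be a positive integer.)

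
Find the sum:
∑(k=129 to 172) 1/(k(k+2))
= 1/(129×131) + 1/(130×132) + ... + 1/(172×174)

Partial fractions: 1/(k(k+2)) = (1/2)[1/k - 1/(k+2)]
Telescoping leaves the first two and last two terms:
= (1/2)[1/129 + 1/130 - 1/173 - 1/174]
= 54923/28045030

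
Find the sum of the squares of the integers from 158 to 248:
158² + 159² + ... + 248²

Use ∑_{k=1}^{n} k² = n(n+1)(2n+1)/6, then subtract the first 157 terms.
∑_{k=1}^{248} k² = 248×249×497/6 = 5115124
∑_{k=1}^{157} k² = 157×158×315/6 = 1302315
∑_{k=158}^{248} k² = 5115124 - 1302315 = 3812809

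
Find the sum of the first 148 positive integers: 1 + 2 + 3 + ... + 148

Formula: ∑k = n(n+1)/2
= 148×149/2
= 22052/2
= 11026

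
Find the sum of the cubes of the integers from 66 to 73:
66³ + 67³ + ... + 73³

Use ∑_{k=1}^{n} k³ = [n(n+1)/2]², then subtract the first 65 terms.
∑_{k=1}^{73} k³ = [73×74/2]² = 2701² = 7295401
∑_{k=1}^{65} k³ = [65×66/2]² = 2145² = 4601025
∑_{k=66}^{73} k³ = 7295401 - 4601025 = 2694376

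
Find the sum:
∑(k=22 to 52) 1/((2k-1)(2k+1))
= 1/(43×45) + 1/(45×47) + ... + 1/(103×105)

Partial fractions: 1/((2k-1)(2k+1)) = (1/2)[1/(2k-1) - 1/(2k+1)]
The series telescopes:
= (1/2)[1/43 - 1/105]
= 31/4515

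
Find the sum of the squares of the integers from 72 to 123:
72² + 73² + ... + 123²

Use ∑_{k=1}^{n} k² = n(n+1)(2n+1)/6, then subtract the first 71 terms.
∑_{k=1}^{123} k² = 123×124×247/6 = 627874
∑_{k=1}^{71} k² = 71×72×143/6 = 121836
∑_{k=72}^{123} k² = 627874 - 121836 = 506038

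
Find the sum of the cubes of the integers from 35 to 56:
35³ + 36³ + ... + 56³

Use ∑_{k=1}^{n} k³ = [n(n+1)/2]², then subtract the first 34 terms.
∑_{k=1}^{56} k³ = [56×57/2]² = 1596² = 2547216
∑_{k=1}^{34} k³ = [34×35/2]² = 595² = 354025
∑_{k=35}^{56} k³ = 2547216 - 354025 = 2193191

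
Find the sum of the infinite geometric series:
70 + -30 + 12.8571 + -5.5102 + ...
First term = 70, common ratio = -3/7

For |r| < 1, S = a / (1 - r)
S = 70 / (1 - (-3/7))
S = 70 / (10/7)
S = 49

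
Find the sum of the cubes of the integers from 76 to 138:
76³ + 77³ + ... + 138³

Use ∑_{k=1}^{n} k³ = [n(n+1)/2]², then subtract the first 75 terms.
∑_{k=1}^{138} k³ = [138×139/2]² = 9591² = 91987281
∑_{k=1}^{75} k³ = [75×76/2]² = 2850² = 8122500
∑_{k=76}^{138} k³ = 91987281 - 8122500 = 83864781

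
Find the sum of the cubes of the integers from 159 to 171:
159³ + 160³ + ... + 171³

Use ∑_{k=1}^{n} k³ = [n(n+1)/2]², then subtract the first 158 terms.
∑_{k=1}^{171} k³ = [171×172/2]² = 14706² = 216266436
∑_{k=1}^{158} k³ = [158×159/2]² = 12561² = 157778721
∑_{k=159}^{171} k³ = 216266436 - 157778721 = 58487715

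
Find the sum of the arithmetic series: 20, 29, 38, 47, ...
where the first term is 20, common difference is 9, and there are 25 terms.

Sₙ = n/2 × (first + last)
Last term = a + (n-1)d = 20 + (25-1)×9 = 236
S_25 = 25/2 × (20 + 236)
S_25 = 25/2 × 256 = 3200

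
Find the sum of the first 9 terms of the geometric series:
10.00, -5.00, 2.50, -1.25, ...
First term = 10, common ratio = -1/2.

Sₙ = a(1 - rⁿ) / (1 - r)
S_9 = 10(1 - (-1/2)^9) / (1 - (-1/2))
S_9 = 10(1 - (-1/512)) / (3/2)
S_9 = 855/128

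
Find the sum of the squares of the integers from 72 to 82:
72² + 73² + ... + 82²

Use ∑_{k=1}^{n} k² = n(n+1)(2n+1)/6, then subtract the first 71 terms.
∑_{k=1}^{82} k² = 82×83×165/6 = 187165
∑_{k=1}^{71} k² = 71×72×143/6 = 121836
∑_{k=72}^{82} k² = 187165 - 121836 = 65329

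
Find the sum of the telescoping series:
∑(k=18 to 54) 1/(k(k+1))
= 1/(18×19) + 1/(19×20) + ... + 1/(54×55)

Partial fractions: 1/(k(k+1)) = 1/k - 1/(k+1)
The series telescopes:
= (1/18 - 1/19) + (1/19 - 1/20) + ... + (1/54 - 1/55)
= 1/18 - 1/55
= 37/990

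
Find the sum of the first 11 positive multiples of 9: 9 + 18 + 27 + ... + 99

Factor out 9: = 9(1 + 2 + ... + 11) = 9 × n(n+1)/2
= 9 × 11×12/2
= 9 × 66
= 594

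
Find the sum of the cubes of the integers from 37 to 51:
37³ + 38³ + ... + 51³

Use ∑_{k=1}^{n} k³ = [n(n+1)/2]², then subtract the first 36 terms.
∑_{k=1}^{51} k³ = [51×52/2]² = 1326² = 1758276
∑_{k=1}^{36} k³ = [36×37/2]² = 666² = 443556
∑_{k=37}^{51} k³ = 1758276 - 443556 = 1314720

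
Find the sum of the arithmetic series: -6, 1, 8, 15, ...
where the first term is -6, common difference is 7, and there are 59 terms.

Sₙ = n/2 × (first + last)
Last term = a + (n-1)d = -6 + (59-1)×7 = 400
S_59 = 59/2 × (-6 + 400)
S_59 = 59/2 × 394 = 11623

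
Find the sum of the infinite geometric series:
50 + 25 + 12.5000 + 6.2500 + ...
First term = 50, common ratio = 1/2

For |r| < 1, S = a / (1 - r)
S = 50 / (1 - (1/2))
S = 50 / (1/2)
S = 100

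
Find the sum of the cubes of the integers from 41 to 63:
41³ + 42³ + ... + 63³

Use ∑_{k=1}^{n} k³ = [n(n+1)/2]², then subtract the first 40 terms.
∑_{k=1}^{63} k³ = [63×64/2]² = 2016² = 4064256
∑_{k=1}^{40} k³ = [40×41/2]² = 820² = 672400
∑_{k=41}^{63} k³ = 4064256 - 672400 = 3391856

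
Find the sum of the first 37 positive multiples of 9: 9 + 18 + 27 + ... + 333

Factor out 9: = 9(1 + 2 + ... + 37) = 9 × n(n+1)/2
= 9 × 37×38/2
= 9 × 703
= 6327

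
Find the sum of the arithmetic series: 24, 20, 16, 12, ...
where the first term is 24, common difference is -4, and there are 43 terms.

Sₙ = n/2 × (first + last)
Last term = a + (n-1)d = 24 + (43-1)×(-4) = -144
S_43 = 43/2 × (24 + (-144))
S_43 = 43/2 × (-120) = -2580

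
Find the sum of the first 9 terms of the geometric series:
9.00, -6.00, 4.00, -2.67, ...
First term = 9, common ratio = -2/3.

Sₙ = a(1 - rⁿ) / (1 - r)
S_9 = 9(1 - (-2/3)^9) / (1 - (-2/3))
S_9 = 9(1 - (-512/19683)) / (5/3)
S_9 = 4039/729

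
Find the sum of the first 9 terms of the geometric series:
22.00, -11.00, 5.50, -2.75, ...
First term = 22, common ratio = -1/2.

Sₙ = a(1 - rⁿ) / (1 - r)
S_9 = 22(1 - (-1/2)^9) / (1 - (-1/2))
S_9 = 22(1 - (-1/512)) / (3/2)
S_9 = 1881/128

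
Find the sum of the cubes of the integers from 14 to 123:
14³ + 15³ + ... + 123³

Use ∑_{k=1}^{n} k³ = [n(n+1)/2]², then subtract the first 13 terms.
∑_{k=1}^{123} k³ = [123×124/2]² = 7626² = 58155876
∑_{k=1}^{13} k³ = [13×14/2]² = 91² = 8281
∑_{k=14}^{123} k³ = 58155876 - 8281 = 58147595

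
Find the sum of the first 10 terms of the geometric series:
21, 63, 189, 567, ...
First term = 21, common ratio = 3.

Sₙ = a(1 - rⁿ) / (1 - r)
S_10 = 21(1 - 3^10) / (1 - 3)
S_10 = 21(1 - 59049) / (-2)
S_10 = 620004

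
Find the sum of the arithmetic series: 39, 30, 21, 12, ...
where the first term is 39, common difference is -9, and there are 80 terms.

Sₙ = n/2 × (first + last)
Last term = a + (n-1)d = 39 + (80-1)×(-9) = -672
S_80 = 80/2 × (39 + (-672))
S_80 = 80/2 × (-633) = -25320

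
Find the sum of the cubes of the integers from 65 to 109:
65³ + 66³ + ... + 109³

Use ∑_{k=1}^{n} k³ = [n(n+1)/2]², then subtract the first 64 terms.
∑_{k=1}^{109} k³ = [109×110/2]² = 5995² = 35940025
∑_{k=1}^{64} k³ = [64×65/2]² = 2080² = 4326400
∑_{k=65}^{109} k³ = 35940025 - 4326400 = 31613625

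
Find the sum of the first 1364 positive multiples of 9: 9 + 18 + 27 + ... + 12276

Factor out 9: = 9(1 + 2 + ... + 1364) = 9 × n(n+1)/2
= 9 × 1364×1365/2
= 9 × 930930
= 8378370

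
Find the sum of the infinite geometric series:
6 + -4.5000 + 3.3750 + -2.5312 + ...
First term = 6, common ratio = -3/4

For |r| < 1, S = a / (1 - r)
S = 6 / (1 - (-3/4))
S = 6 / (7/4)
S = 24/7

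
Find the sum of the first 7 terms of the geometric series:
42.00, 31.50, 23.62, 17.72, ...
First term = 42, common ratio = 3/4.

Sₙ = a(1 - rⁿ) / (1 - r)
S_7 = 42(1 - (3/4)^7) / (1 - (3/4))
S_7 = 42(1 - (2187/16384)) / (1/4)
S_7 = 298137/2048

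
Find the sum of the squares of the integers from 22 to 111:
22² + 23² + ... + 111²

Use ∑_{k=1}^{n} k² = n(n+1)(2n+1)/6, then subtract the first 21 terms.
∑_{k=1}^{111} k² = 111×112×223/6 = 462056
∑_{k=1}^{21} k² = 21×22×43/6 = 3311
∑_{k=22}^{111} k² = 462056 - 3311 = 458745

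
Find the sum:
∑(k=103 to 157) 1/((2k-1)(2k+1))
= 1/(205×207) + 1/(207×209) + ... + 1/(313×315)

Partial fractions: 1/((2k-1)(2k+1)) = (1/2)[1/(2k-1) - 1/(2k+1)]
The series telescopes:
= (1/2)[1/205 - 1/315]
= 11/12915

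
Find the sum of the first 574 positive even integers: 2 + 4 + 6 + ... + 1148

Sum of first n even numbers = n(n+1)
= 574×575
= 330050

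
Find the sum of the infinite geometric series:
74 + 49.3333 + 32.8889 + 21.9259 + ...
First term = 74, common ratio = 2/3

For |r| < 1, S = a / (1 - r)
S = 74 / (1 - (2/3))
S = 74 / (1/3)
S = 222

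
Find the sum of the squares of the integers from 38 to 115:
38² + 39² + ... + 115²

Use ∑_{k=1}^{n} k² = n(n+1)(2n+1)/6, then subtract the first 37 terms.
∑_{k=1}^{115} k² = 115×116×231/6 = 513590
∑_{k=1}^{37} k² = 37×38×75/6 = 17575
∑_{k=38}^{115} k² = 513590 - 17575 = 496015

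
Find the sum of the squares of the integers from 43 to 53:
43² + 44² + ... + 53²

Use ∑_{k=1}^{n} k² = n(n+1)(2n+1)/6, then subtract the first 42 terms.
∑_{k=1}^{53} k² = 53×54×107/6 = 51039
∑_{k=1}^{42} k² = 42×43×85/6 = 25585
∑_{k=43}^{53} k² = 51039 - 25585 = 25454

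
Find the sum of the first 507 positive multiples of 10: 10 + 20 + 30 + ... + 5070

Factor out 10: = 10(1 + 2 + ... + 507) = 10 × n(n+1)/2
= 10 × 507×508/2
= 10 × 128778
= 1287780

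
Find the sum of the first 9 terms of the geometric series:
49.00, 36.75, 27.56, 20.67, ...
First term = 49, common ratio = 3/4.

Sₙ = a(1 - rⁿ) / (1 - r)
S_9 = 49(1 - (3/4)^9) / (1 - (3/4))
S_9 = 49(1 - (19683/262144)) / (1/4)
S_9 = 11880589/65536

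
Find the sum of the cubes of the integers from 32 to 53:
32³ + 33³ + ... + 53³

Use ∑_{k=1}^{n} k³ = [n(n+1)/2]², then subtract the first 31 terms.
∑_{k=1}^{53} k³ = [53×54/2]² = 1431² = 2047761
∑_{k=1}^{31} k³ = [31×32/2]² = 496² = 246016
∑_{k=32}^{53} k³ = 2047761 - 246016 = 1801745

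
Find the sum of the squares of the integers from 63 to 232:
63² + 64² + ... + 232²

Use ∑_{k=1}^{n} k² = n(n+1)(2n+1)/6, then subtract the first 62 terms.
∑_{k=1}^{232} k² = 232×233×465/6 = 4189340
∑_{k=1}^{62} k² = 62×63×125/6 = 81375
∑_{k=63}^{232} k² = 4189340 - 81375 = 4107965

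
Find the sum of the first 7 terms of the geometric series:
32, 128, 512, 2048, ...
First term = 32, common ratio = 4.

Sₙ = a(1 - rⁿ) / (1 - r)
S_7 = 32(1 - 4^7) / (1 - 4)
S_7 = 32(1 - 16384) / (-3)
S_7 = 174752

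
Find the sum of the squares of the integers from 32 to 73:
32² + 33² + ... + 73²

Use ∑_{k=1}^{n} k² = n(n+1)(2n+1)/6, then subtract the first 31 terms.
∑_{k=1}^{73} k² = 73×74×147/6 = 132349
∑_{k=1}^{31} k² = 31×32×63/6 = 10416
∑_{k=32}^{73} k² = 132349 - 10416 = 121933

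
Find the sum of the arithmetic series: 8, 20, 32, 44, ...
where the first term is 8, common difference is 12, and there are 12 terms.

Sₙ = n/2 × (first + last)
Last term = a + (n-1)d = 8 + (12-1)×12 = 140
S_12 = 12/2 × (8 + 140)
S_12 = 12/2 × 148 = 888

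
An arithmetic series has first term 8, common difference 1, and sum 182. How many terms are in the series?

Using S = n/2 × [2a + (n-1)d]
182 = n/2 × [2(8) + (n-1)(1)]
182 = n/2 × [16 + 1n - 1]
364 = n × [15 + 1n]
1n² + (15)n - 364 = 0
Discriminant: Δ = (15)² - 4(1)(-364) = 225 + 1456 = 1681
√Δ = 41
n = [-(15) + √Δ] / (2·1) = (-15 + 41) / 2 = 26 / 2 = 13
(The negative root is discarded since n must be a positive integer.)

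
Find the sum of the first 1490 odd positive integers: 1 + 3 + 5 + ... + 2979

Sum of first n odd numbers = n²
= 1490²
= 2220100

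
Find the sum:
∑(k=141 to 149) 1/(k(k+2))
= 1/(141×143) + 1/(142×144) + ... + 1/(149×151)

Partial fractions: 1/(k(k+2)) = (1/2)[1/k - 1/(k+2)]
Telescoping leaves the first two and last two terms:
= (1/2)[1/141 + 1/142 - 1/150 - 1/151]
= 5324/12597175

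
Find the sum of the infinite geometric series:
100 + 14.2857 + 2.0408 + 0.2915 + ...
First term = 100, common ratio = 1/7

For |r| < 1, S = a / (1 - r)
S = 100 / (1 - (1/7))
S = 100 / (6/7)
S = 350/3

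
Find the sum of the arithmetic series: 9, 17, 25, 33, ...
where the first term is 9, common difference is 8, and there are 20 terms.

Sₙ = n/2 × (first + last)
Last term = a + (n-1)d = 9 + (20-1)×8 = 161
S_20 = 20/2 × (9 + 161)
S_20 = 20/2 × 170 = 1700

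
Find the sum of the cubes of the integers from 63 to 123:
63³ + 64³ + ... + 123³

Use ∑_{k=1}^{n} k³ = [n(n+1)/2]², then subtract the first 62 terms.
∑_{k=1}^{123} k³ = [123×124/2]² = 7626² = 58155876
∑_{k=1}^{62} k³ = [62×63/2]² = 1953² = 3814209
∑_{k=63}^{123} k³ = 58155876 - 3814209 = 54341667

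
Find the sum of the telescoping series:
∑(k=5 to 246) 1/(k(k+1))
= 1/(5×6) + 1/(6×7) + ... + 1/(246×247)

Partial fractions: 1/(k(k+1)) = 1/k - 1/(k+1)
The series telescopes:
= (1/5 - 1/6) + (1/6 - 1/7) + ... + (1/246 - 1/247)
= 1/5 - 1/247
= 242/1235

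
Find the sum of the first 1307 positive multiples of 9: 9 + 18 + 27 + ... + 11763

Factor out 9: = 9(1 + 2 + ... + 1307) = 9 × n(n+1)/2
= 9 × 1307×1308/2
= 9 × 854778
= 7693002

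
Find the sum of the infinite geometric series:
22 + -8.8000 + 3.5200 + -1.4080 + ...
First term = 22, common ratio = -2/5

For |r| < 1, S = a / (1 - r)
S = 22 / (1 - (-2/5))
S = 22 / (7/5)
S = 110/7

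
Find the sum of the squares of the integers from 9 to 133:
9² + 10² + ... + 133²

Use ∑_{k=1}^{n} k² = n(n+1)(2n+1)/6, then subtract the first 8 terms.
∑_{k=1}^{133} k² = 133×134×267/6 = 793079
∑_{k=1}^{8} k² = 8×9×17/6 = 204
∑_{k=9}^{133} k² = 793079 - 204 = 792875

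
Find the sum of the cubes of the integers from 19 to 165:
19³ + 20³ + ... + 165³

Use ∑_{k=1}^{n} k³ = [n(n+1)/2]², then subtract the first 18 terms.
∑_{k=1}^{165} k³ = [165×166/2]² = 13695² = 187553025
∑_{k=1}^{18} k³ = [18×19/2]² = 171² = 29241
∑_{k=19}^{165} k³ = 187553025 - 29241 = 187523784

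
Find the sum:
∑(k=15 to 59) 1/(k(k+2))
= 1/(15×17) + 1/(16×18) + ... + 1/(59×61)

Partial fractions: 1/(k(k+2)) = (1/2)[1/k - 1/(k+2)]
Telescoping leaves the first two and last two terms:
= (1/2)[1/15 + 1/16 - 1/60 - 1/61]
= 469/9760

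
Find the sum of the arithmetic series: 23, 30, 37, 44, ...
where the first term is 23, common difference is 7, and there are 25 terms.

Sₙ = n/2 × (first + last)
Last term = a + (n-1)d = 23 + (25-1)×7 = 191
S_25 = 25/2 × (23 + 191)
S_25 = 25/2 × 214 = 2675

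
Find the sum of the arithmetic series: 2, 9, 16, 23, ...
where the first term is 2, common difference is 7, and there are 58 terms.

Sₙ = n/2 × (first + last)
Last term = a + (n-1)d = 2 + (58-1)×7 = 401
S_58 = 58/2 × (2 + 401)
S_58 = 58/2 × 403 = 11687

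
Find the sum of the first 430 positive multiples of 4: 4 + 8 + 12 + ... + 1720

Factor out 4: = 4(1 + 2 + ... + 430) = 4 × n(n+1)/2
= 4 × 430×431/2
= 4 × 92665
= 370660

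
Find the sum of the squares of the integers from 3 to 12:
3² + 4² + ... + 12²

Use ∑_{k=1}^{n} k² = n(n+1)(2n+1)/6, then subtract the first 2 terms.
∑_{k=1}^{12} k² = 12×13×25/6 = 650
∑_{k=1}^{2} k² = 2×3×5/6 = 5
∑_{k=3}^{12} k² = 650 - 5 = 645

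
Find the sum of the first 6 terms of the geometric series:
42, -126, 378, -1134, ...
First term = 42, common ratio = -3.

Sₙ = a(1 - rⁿ) / (1 - r)
S_6 = 42(1 - (-3)^6) / (1 - (-3))
S_6 = 42(1 - 729) / (4)
S_6 = -7644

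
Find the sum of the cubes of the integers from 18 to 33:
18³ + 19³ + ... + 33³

Use ∑_{k=1}^{n} k³ = [n(n+1)/2]², then subtract the first 17 terms.
∑_{k=1}^{33} k³ = [33×34/2]² = 561² = 314721
∑_{k=1}^{17} k³ = [17×18/2]² = 153² = 23409
∑_{k=18}^{33} k³ = 314721 - 23409 = 291312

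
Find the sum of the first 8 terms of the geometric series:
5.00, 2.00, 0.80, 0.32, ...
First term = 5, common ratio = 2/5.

Sₙ = a(1 - rⁿ) / (1 - r)
S_8 = 5(1 - (2/5)^8) / (1 - (2/5))
S_8 = 5(1 - (256/390625)) / (3/5)
S_8 = 130123/15625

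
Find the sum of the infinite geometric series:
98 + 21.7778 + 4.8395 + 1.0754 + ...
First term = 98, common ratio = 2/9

For |r| < 1, S = a / (1 - r)
S = 98 / (1 - (2/9))
S = 98 / (7/9)
S = 126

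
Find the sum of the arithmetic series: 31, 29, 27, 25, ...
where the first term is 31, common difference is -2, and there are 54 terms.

Sₙ = n/2 × (first + last)
Last term = a + (n-1)d = 31 + (54-1)×(-2) = -75
S_54 = 54/2 × (31 + (-75))
S_54 = 54/2 × (-44) = -1188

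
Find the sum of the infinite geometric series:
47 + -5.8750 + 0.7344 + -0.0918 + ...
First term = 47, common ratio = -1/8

For |r| < 1, S = a / (1 - r)
S = 47 / (1 - (-1/8))
S = 47 / (9/8)
S = 376/9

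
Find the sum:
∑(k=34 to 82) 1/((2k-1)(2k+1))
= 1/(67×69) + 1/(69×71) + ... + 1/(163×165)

Partial fractions: 1/((2k-1)(2k+1)) = (1/2)[1/(2k-1) - 1/(2k+1)]
The series telescopes:
= (1/2)[1/67 - 1/165]
= 49/11055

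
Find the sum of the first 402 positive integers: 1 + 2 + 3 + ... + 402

Formula: ∑k = n(n+1)/2
= 402×403/2
= 162006/2
= 81003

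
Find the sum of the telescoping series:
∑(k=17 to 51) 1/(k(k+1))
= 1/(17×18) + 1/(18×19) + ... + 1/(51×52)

Partial fractions: 1/(k(k+1)) = 1/k - 1/(k+1)
The series telescopes:
= (1/17 - 1/18) + (1/18 - 1/19) + ... + (1/51 - 1/52)
= 1/17 - 1/52
= 35/884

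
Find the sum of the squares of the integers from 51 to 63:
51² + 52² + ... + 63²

Use ∑_{k=1}^{n} k² = n(n+1)(2n+1)/6, then subtract the first 50 terms.
∑_{k=1}^{63} k² = 63×64×127/6 = 85344
∑_{k=1}^{50} k² = 50×51×101/6 = 42925
∑_{k=51}^{63} k² = 85344 - 42925 = 42419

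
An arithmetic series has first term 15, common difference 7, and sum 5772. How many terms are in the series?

Using S = n/2 × [2a + (n-1)d]
5772 = n/2 × [2(15) + (n-1)(7)]
5772 = n/2 × [30 + 7n - 7]
11544 = n × [23 + 7n]
7n² + (23)n - 11544 = 0
Discriminant: Δ = (23)² - 4(7)(-11544) = 529 + 323232 = 323761
√Δ = 569
n = [-(23) + √Δ] / (2·7) = (-23 + 569) / 14 = 546 / 14 = 39
(The negative root is discarded since n must be a positive integer.)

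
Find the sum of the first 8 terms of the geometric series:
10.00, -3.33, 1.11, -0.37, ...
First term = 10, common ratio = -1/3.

Sₙ = a(1 - rⁿ) / (1 - r)
S_8 = 10(1 - (-1/3)^8) / (1 - (-1/3))
S_8 = 10(1 - (1/6561)) / (4/3)
S_8 = 16400/2187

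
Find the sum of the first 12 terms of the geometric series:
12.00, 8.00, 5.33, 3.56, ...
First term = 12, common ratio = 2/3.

Sₙ = a(1 - rⁿ) / (1 - r)
S_12 = 12(1 - (2/3)^12) / (1 - (2/3))
S_12 = 12(1 - (4096/531441)) / (1/3)
S_12 = 2109380/59049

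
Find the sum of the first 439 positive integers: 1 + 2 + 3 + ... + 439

Formula: ∑k = n(n+1)/2
= 439×440/2
= 193160/2
= 96580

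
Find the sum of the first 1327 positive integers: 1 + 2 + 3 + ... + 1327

Formula: ∑k = n(n+1)/2
= 1327×1328/2
= 1762256/2
= 881128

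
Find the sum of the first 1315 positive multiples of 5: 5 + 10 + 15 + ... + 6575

Factor out 5: = 5(1 + 2 + ... + 1315) = 5 × n(n+1)/2
= 5 × 1315×1316/2
= 5 × 865270
= 4326350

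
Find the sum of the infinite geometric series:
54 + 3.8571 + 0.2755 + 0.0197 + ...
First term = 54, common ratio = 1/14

For |r| < 1, S = a / (1 - r)
S = 54 / (1 - (1/14))
S = 54 / (13/14)
S = 756/13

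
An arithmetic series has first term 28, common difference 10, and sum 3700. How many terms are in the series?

Using S = n/2 × [2a + (n-1)d]
3700 = n/2 × [2(28) + (n-1)(10)]
3700 = n/2 × [56 + 10n - 10]
7400 = n × [46 + 10n]
10n² + (46)n - 7400 = 0
Discriminant: Δ = (46)² - 4(10)(-7400) = 2116 + 296000 = 298116
√Δ = 546
n = [-(46) + √Δ] / (2·10) = (-46 + 546) / 20 = 500 / 20 = 25
(The negative root is discarded since n must be a positive integer.)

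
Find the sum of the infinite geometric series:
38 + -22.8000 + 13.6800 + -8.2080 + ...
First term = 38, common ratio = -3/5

For |r| < 1, S = a / (1 - r)
S = 38 / (1 - (-3/5))
S = 38 / (8/5)
S = 95/4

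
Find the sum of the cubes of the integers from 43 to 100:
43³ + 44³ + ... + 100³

Use ∑_{k=1}^{n} k³ = [n(n+1)/2]², then subtract the first 42 terms.
∑_{k=1}^{100} k³ = [100×101/2]² = 5050² = 25502500
∑_{k=1}^{42} k³ = [42×43/2]² = 903² = 815409
∑_{k=43}^{100} k³ = 25502500 - 815409 = 24687091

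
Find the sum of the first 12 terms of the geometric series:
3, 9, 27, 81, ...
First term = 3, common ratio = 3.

Sₙ = a(1 - rⁿ) / (1 - r)
S_12 = 3(1 - 3^12) / (1 - 3)
S_12 = 3(1 - 531441) / (-2)
S_12 = 797160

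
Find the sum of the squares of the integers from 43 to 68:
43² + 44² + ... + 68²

Use ∑_{k=1}^{n} k² = n(n+1)(2n+1)/6, then subtract the first 42 terms.
∑_{k=1}^{68} k² = 68×69×137/6 = 107134
∑_{k=1}^{42} k² = 42×43×85/6 = 25585
∑_{k=43}^{68} k² = 107134 - 25585 = 81549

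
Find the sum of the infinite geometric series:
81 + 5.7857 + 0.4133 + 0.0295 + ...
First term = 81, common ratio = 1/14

For |r| < 1, S = a / (1 - r)
S = 81 / (1 - (1/14))
S = 81 / (13/14)
S = 1134/13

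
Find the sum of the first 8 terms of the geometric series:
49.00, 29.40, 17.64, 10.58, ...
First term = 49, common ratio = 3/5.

Sₙ = a(1 - rⁿ) / (1 - r)
S_8 = 49(1 - (3/5)^8) / (1 - (3/5))
S_8 = 49(1 - (6561/390625)) / (2/5)
S_8 = 9409568/78125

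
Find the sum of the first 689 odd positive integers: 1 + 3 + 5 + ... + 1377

Sum of first n odd numbers = n²
= 689²
= 474721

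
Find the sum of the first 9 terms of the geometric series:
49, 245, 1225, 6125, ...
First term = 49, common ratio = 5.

Sₙ = a(1 - rⁿ) / (1 - r)
S_9 = 49(1 - 5^9) / (1 - 5)
S_9 = 49(1 - 1953125) / (-4)
S_9 = 23925769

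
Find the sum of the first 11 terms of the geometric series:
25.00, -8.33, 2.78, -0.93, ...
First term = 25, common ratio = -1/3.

Sₙ = a(1 - rⁿ) / (1 - r)
S_11 = 25(1 - (-1/3)^11) / (1 - (-1/3))
S_11 = 25(1 - (-1/177147)) / (4/3)
S_11 = 1107175/59049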